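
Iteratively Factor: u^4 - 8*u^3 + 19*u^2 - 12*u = (u)*(u^3 - 8*u^2 + 19*u - 12) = u*(u - 1)*(u^2 - 7*u + 12) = u*(u - 4)*(u - 1)*(u - 3)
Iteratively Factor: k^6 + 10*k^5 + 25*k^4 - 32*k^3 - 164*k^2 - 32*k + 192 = (k + 2)*(k^5 + 8*k^4 + 9*k^3 - 50*k^2 - 64*k + 96) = (k - 2)*(k + 2)*(k^4 + 10*k^3 + 29*k^2 + 8*k - 48) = (k - 2)*(k + 2)*(k + 4)*(k^3 + 6*k^2 + 5*k - 12) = (k - 2)*(k + 2)*(k + 4)^2*(k^2 + 2*k - 3) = (k - 2)*(k - 1)*(k + 2)*(k + 4)^2*(k + 3)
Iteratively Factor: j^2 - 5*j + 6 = (j - 2)*(j - 3)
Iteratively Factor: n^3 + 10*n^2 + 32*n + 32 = (n + 4)*(n^2 + 6*n + 8) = (n + 4)^2*(n + 2)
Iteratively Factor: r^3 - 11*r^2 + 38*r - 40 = (r - 2)*(r^2 - 9*r + 20) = (r - 4)*(r - 2)*(r - 5)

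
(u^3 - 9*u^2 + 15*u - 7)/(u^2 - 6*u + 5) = (u^2 - 8*u + 7)/(u - 5)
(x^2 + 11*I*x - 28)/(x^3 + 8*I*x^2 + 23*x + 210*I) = (x + 4*I)/(x^2 + I*x + 30)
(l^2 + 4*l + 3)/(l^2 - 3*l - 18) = (l + 1)/(l - 6)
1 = 1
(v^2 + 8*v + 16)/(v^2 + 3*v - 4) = (v + 4)/(v - 1)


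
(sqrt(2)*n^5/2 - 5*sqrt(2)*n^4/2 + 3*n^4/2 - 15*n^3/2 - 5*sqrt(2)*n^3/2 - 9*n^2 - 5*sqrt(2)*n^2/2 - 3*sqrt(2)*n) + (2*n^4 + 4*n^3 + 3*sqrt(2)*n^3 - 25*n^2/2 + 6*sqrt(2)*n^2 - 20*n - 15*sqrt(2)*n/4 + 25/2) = sqrt(2)*n^5/2 - 5*sqrt(2)*n^4/2 + 7*n^4/2 - 7*n^3/2 + sqrt(2)*n^3/2 - 43*n^2/2 + 7*sqrt(2)*n^2/2 - 20*n - 27*sqrt(2)*n/4 + 25/2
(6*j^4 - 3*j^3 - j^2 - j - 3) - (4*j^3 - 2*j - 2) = 6*j^4 - 7*j^3 - j^2 + j - 1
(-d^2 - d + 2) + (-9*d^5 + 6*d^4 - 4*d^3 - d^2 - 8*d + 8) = -9*d^5 + 6*d^4 - 4*d^3 - 2*d^2 - 9*d + 10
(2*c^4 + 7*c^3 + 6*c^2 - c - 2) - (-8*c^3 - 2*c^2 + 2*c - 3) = 2*c^4 + 15*c^3 + 8*c^2 - 3*c + 1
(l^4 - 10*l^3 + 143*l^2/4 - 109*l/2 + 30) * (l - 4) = l^5 - 14*l^4 + 303*l^3/4 - 395*l^2/2 + 248*l - 120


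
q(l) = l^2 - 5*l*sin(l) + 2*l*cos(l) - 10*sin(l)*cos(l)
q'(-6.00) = 12.24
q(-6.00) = 30.18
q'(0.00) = -8.00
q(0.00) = 0.00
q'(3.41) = 15.87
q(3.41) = 7.02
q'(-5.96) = 12.45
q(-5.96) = 30.67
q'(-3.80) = -25.13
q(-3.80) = 36.92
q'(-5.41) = 14.05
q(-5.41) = 38.12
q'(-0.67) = 2.84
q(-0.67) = 2.19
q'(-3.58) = -30.66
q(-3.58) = 30.74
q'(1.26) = 2.17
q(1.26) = -6.55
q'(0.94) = -2.23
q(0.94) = -6.57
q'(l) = -2*l*sin(l) - 5*l*cos(l) + 2*l + 10*sin(l)^2 - 5*sin(l) - 10*cos(l)^2 + 2*cos(l)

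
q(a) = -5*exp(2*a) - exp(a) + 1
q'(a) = -10*exp(2*a) - exp(a)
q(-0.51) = -1.40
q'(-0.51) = -4.21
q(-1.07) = 0.07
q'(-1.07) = -1.52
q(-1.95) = 0.76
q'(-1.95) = -0.34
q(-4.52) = 0.99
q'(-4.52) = -0.01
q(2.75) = -1238.10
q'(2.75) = -2462.56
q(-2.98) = 0.94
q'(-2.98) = -0.08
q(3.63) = -7148.00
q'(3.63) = -14260.28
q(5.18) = -158032.59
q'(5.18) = -315889.50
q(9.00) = -328307947.77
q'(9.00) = -656607794.46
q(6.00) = -814176.39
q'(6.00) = -1627951.34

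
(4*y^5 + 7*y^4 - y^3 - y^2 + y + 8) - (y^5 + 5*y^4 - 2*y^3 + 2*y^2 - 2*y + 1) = 3*y^5 + 2*y^4 + y^3 - 3*y^2 + 3*y + 7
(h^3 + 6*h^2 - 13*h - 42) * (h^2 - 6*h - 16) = h^5 - 65*h^3 - 60*h^2 + 460*h + 672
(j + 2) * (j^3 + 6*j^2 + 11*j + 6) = j^4 + 8*j^3 + 23*j^2 + 28*j + 12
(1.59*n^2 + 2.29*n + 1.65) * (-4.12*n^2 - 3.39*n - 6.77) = -6.5508*n^4 - 14.8249*n^3 - 25.3254*n^2 - 21.0968*n - 11.1705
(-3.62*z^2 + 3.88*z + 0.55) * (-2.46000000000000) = 8.9052*z^2 - 9.5448*z - 1.353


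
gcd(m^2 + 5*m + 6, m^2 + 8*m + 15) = m + 3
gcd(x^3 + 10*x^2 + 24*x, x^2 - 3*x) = x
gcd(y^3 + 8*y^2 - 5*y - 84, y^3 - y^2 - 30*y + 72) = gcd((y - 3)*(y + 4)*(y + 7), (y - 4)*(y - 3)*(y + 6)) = y - 3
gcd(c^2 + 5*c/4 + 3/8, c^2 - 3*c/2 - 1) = c + 1/2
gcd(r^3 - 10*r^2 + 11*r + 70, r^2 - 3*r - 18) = 1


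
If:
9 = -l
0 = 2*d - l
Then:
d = -9/2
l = -9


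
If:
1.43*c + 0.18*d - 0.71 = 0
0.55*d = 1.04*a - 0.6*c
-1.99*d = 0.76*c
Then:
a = 0.20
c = 0.52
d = -0.20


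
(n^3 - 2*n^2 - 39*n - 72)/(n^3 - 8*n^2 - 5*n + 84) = (n^2 - 5*n - 24)/(n^2 - 11*n + 28)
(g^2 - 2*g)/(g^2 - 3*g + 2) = g/(g - 1)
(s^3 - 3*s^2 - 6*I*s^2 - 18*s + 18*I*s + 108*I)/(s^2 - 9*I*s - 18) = (s^2 - 3*s - 18)/(s - 3*I)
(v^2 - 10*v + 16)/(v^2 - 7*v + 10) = (v - 8)/(v - 5)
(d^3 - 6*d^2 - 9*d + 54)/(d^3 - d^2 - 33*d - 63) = (d^2 - 9*d + 18)/(d^2 - 4*d - 21)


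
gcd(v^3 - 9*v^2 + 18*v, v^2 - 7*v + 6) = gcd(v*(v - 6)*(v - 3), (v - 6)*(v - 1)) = v - 6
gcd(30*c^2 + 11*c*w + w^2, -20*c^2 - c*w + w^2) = 1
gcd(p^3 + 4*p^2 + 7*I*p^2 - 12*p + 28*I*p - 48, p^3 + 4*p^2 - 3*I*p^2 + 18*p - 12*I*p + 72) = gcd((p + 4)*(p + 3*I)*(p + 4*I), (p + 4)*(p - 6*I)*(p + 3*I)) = p^2 + p*(4 + 3*I) + 12*I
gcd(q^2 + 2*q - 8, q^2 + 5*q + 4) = q + 4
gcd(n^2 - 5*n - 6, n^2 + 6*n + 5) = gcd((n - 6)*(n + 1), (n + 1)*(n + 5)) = n + 1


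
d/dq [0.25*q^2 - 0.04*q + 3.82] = 0.5*q - 0.04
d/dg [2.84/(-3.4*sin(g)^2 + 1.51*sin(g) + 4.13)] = (19.312*sin(g) - 4.2884)*cos(g)/(-3.4*sin(g)^2 + 1.51*sin(g) + 4.13)^2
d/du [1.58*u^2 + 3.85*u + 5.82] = 3.16*u + 3.85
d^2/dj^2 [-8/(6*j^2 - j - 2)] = 16*(-36*j^2 + 6*j + (12*j - 1)^2 + 12)/(-6*j^2 + j + 2)^3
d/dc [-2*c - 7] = -2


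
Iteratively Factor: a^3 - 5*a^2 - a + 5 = (a - 1)*(a^2 - 4*a - 5) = (a - 5)*(a - 1)*(a + 1)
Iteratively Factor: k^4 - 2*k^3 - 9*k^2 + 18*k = (k - 2)*(k^3 - 9*k) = (k - 2)*(k + 3)*(k^2 - 3*k) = (k - 3)*(k - 2)*(k + 3)*(k)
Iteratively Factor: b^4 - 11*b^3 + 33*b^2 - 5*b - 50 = (b - 5)*(b^3 - 6*b^2 + 3*b + 10) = (b - 5)*(b + 1)*(b^2 - 7*b + 10) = (b - 5)*(b - 2)*(b + 1)*(b - 5)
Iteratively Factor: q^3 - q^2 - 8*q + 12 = (q - 2)*(q^2 + q - 6) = (q - 2)*(q + 3)*(q - 2)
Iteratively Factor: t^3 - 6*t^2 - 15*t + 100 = (t + 4)*(t^2 - 10*t + 25) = (t - 5)*(t + 4)*(t - 5)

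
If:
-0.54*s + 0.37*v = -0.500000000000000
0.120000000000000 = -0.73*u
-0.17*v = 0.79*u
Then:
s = 1.45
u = -0.16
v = 0.76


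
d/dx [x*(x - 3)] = 2*x - 3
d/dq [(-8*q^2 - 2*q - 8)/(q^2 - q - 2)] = 2*(5*q^2 + 24*q - 2)/(q^4 - 2*q^3 - 3*q^2 + 4*q + 4)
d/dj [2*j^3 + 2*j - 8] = 6*j^2 + 2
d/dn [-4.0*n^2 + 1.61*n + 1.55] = 1.61 - 8.0*n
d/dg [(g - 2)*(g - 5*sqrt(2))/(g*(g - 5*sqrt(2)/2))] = (4*g^2 + 5*sqrt(2)*g^2 - 40*sqrt(2)*g + 100)/(g^2*(2*g^2 - 10*sqrt(2)*g + 25))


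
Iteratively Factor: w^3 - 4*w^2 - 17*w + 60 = (w - 3)*(w^2 - w - 20) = (w - 5)*(w - 3)*(w + 4)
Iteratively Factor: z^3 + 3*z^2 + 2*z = (z + 2)*(z^2 + z) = (z + 1)*(z + 2)*(z)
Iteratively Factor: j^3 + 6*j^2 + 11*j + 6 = (j + 1)*(j^2 + 5*j + 6) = (j + 1)*(j + 2)*(j + 3)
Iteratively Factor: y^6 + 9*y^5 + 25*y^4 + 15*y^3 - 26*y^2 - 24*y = (y + 1)*(y^5 + 8*y^4 + 17*y^3 - 2*y^2 - 24*y) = (y + 1)*(y + 4)*(y^4 + 4*y^3 + y^2 - 6*y) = y*(y + 1)*(y + 4)*(y^3 + 4*y^2 + y - 6) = y*(y + 1)*(y + 3)*(y + 4)*(y^2 + y - 2) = y*(y + 1)*(y + 2)*(y + 3)*(y + 4)*(y - 1)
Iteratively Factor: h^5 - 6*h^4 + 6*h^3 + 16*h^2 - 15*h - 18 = (h - 2)*(h^4 - 4*h^3 - 2*h^2 + 12*h + 9) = (h - 2)*(h + 1)*(h^3 - 5*h^2 + 3*h + 9) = (h - 3)*(h - 2)*(h + 1)*(h^2 - 2*h - 3) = (h - 3)^2*(h - 2)*(h + 1)*(h + 1)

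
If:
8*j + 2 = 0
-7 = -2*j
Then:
No Solution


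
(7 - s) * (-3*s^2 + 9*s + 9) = 3*s^3 - 30*s^2 + 54*s + 63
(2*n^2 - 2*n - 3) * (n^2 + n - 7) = 2*n^4 - 19*n^2 + 11*n + 21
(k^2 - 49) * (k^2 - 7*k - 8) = k^4 - 7*k^3 - 57*k^2 + 343*k + 392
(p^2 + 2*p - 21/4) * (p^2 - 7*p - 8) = p^4 - 5*p^3 - 109*p^2/4 + 83*p/4 + 42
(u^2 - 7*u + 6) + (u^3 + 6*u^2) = u^3 + 7*u^2 - 7*u + 6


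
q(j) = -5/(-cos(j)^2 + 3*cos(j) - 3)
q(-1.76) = 1.39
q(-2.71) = 0.76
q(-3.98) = 0.92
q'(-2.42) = 0.44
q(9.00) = 0.76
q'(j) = -5*(-2*sin(j)*cos(j) + 3*sin(j))/(-cos(j)^2 + 3*cos(j) - 3)^2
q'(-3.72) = -0.33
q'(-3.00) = 0.07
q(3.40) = 0.73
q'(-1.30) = 2.31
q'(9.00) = -0.23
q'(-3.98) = -0.54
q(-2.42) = 0.86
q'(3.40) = 0.13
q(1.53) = 1.74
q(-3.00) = 0.72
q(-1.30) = 2.20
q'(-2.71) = 0.23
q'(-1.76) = 1.28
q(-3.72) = 0.80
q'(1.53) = -1.76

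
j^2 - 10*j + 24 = (j - 6)*(j - 4)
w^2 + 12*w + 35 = (w + 5)*(w + 7)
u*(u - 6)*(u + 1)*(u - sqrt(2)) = u^4 - 5*u^3 - sqrt(2)*u^3 - 6*u^2 + 5*sqrt(2)*u^2 + 6*sqrt(2)*u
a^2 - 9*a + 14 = (a - 7)*(a - 2)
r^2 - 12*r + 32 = (r - 8)*(r - 4)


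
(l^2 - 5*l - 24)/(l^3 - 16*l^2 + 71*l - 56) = (l + 3)/(l^2 - 8*l + 7)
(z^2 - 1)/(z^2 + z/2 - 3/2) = 2*(z + 1)/(2*z + 3)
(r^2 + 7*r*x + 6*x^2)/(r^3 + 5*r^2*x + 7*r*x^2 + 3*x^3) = (r + 6*x)/(r^2 + 4*r*x + 3*x^2)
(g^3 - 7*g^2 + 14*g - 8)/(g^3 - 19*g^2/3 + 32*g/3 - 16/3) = 3*(g - 2)/(3*g - 4)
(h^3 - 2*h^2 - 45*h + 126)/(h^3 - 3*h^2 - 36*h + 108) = (h + 7)/(h + 6)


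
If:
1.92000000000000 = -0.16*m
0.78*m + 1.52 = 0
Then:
No Solution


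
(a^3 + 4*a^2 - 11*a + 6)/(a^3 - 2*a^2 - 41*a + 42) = (a - 1)/(a - 7)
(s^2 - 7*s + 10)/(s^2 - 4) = (s - 5)/(s + 2)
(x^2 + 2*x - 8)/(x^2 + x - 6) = (x + 4)/(x + 3)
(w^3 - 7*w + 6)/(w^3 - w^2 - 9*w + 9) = (w - 2)/(w - 3)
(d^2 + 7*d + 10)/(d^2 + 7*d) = (d^2 + 7*d + 10)/(d*(d + 7))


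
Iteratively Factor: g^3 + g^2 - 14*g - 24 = (g + 2)*(g^2 - g - 12) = (g + 2)*(g + 3)*(g - 4)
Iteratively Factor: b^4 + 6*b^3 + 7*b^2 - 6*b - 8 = (b - 1)*(b^3 + 7*b^2 + 14*b + 8) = (b - 1)*(b + 4)*(b^2 + 3*b + 2) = (b - 1)*(b + 1)*(b + 4)*(b + 2)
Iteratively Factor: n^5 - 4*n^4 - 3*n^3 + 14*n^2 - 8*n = (n - 1)*(n^4 - 3*n^3 - 6*n^2 + 8*n) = (n - 4)*(n - 1)*(n^3 + n^2 - 2*n) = (n - 4)*(n - 1)*(n + 2)*(n^2 - n) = (n - 4)*(n - 1)^2*(n + 2)*(n)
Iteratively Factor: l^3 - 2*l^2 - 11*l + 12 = (l + 3)*(l^2 - 5*l + 4) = (l - 1)*(l + 3)*(l - 4)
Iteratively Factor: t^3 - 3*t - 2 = (t - 2)*(t^2 + 2*t + 1) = (t - 2)*(t + 1)*(t + 1)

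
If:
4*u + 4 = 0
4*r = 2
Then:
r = 1/2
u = -1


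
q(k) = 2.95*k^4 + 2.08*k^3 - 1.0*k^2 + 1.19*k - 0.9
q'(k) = 11.8*k^3 + 6.24*k^2 - 2.0*k + 1.19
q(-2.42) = 62.06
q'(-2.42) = -124.66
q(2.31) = 106.15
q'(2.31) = 175.32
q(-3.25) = 242.39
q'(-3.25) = -331.47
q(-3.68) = 418.54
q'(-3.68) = -495.01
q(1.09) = 6.07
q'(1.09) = 21.71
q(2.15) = 80.74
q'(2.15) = 143.01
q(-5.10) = 1686.84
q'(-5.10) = -1391.59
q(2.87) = 243.60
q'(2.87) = 325.80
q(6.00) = 4242.72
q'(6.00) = 2762.63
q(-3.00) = 169.32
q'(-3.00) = -255.25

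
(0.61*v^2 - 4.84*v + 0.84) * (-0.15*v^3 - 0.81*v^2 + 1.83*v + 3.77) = -0.0915*v^5 + 0.2319*v^4 + 4.9107*v^3 - 7.2379*v^2 - 16.7096*v + 3.1668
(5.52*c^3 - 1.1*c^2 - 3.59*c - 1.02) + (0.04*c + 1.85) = 5.52*c^3 - 1.1*c^2 - 3.55*c + 0.83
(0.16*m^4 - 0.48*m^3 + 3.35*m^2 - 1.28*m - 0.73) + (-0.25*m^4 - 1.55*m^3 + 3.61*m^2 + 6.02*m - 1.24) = -0.09*m^4 - 2.03*m^3 + 6.96*m^2 + 4.74*m - 1.97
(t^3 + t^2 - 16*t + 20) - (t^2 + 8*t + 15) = t^3 - 24*t + 5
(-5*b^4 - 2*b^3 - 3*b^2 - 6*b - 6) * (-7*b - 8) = 35*b^5 + 54*b^4 + 37*b^3 + 66*b^2 + 90*b + 48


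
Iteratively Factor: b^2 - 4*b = (b)*(b - 4)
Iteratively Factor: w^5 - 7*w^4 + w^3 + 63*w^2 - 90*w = (w + 3)*(w^4 - 10*w^3 + 31*w^2 - 30*w) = (w - 5)*(w + 3)*(w^3 - 5*w^2 + 6*w) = (w - 5)*(w - 3)*(w + 3)*(w^2 - 2*w) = (w - 5)*(w - 3)*(w - 2)*(w + 3)*(w)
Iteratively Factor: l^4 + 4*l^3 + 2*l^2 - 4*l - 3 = (l + 3)*(l^3 + l^2 - l - 1) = (l + 1)*(l + 3)*(l^2 - 1) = (l + 1)^2*(l + 3)*(l - 1)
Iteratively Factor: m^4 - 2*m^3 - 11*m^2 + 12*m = (m - 1)*(m^3 - m^2 - 12*m) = m*(m - 1)*(m^2 - m - 12) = m*(m - 1)*(m + 3)*(m - 4)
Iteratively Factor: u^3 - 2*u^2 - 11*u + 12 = (u - 1)*(u^2 - u - 12) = (u - 1)*(u + 3)*(u - 4)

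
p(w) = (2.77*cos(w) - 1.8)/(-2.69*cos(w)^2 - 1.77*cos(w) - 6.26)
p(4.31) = 0.48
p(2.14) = 0.54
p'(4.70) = -0.52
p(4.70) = 0.29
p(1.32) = 0.16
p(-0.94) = 0.02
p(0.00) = -0.09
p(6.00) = -0.08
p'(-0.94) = -0.28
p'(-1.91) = -0.44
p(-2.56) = 0.62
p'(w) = (-5.38*sin(w)*cos(w) - 1.77*sin(w))*(2.77*cos(w) - 1.8)/(-2.69*cos(w)^2 - 1.77*cos(w) - 6.26)^2 - 2.77*sin(w)/(-2.69*cos(w)^2 - 1.77*cos(w) - 6.26) = (-7.4513*cos(w)^2 + 9.684*cos(w) + 20.5262)*sin(w)/(7.2361*cos(w)^4 + 9.5226*cos(w)^3 + 36.8117*cos(w)^2 + 22.1604*cos(w) + 39.1876)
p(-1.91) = 0.46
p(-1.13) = 0.08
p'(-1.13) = -0.37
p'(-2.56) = -0.09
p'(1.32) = 0.46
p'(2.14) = 0.30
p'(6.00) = -0.06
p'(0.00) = 0.00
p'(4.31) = -0.40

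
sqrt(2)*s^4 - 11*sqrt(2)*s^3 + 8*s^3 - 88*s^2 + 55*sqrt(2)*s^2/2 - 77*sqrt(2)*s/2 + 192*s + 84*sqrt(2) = (s - 8)*(s - 3)*(s + 7*sqrt(2)/2)*(sqrt(2)*s + 1)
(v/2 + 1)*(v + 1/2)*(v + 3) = v^3/2 + 11*v^2/4 + 17*v/4 + 3/2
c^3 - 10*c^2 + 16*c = c*(c - 8)*(c - 2)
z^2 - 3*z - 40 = (z - 8)*(z + 5)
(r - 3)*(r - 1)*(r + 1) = r^3 - 3*r^2 - r + 3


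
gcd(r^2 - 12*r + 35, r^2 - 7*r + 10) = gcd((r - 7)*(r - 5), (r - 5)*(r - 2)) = r - 5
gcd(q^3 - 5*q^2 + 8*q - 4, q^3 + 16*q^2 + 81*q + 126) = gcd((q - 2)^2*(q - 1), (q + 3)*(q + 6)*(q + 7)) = 1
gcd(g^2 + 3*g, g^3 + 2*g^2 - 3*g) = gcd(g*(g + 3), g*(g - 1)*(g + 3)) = g^2 + 3*g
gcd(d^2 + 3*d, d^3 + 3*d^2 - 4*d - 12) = d + 3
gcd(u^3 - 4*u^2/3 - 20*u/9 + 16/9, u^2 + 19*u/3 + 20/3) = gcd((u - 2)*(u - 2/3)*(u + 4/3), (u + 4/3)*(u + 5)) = u + 4/3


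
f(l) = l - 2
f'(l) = 1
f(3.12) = 1.12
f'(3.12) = 1.00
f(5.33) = 3.33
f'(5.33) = 1.00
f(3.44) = 1.44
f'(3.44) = 1.00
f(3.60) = 1.60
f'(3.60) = 1.00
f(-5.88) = -7.88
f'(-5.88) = 1.00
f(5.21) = 3.21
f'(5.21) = 1.00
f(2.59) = 0.59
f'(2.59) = 1.00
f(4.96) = 2.96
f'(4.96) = 1.00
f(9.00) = 7.00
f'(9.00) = 1.00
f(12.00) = 10.00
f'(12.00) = 1.00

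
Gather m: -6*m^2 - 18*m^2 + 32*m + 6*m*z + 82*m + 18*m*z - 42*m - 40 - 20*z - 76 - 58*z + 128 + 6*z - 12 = -24*m^2 + m*(24*z + 72) - 72*z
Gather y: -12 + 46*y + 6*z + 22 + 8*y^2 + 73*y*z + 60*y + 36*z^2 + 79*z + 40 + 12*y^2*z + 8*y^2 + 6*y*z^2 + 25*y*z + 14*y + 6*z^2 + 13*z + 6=y^2*(12*z + 16) + y*(6*z^2 + 98*z + 120) + 42*z^2 + 98*z + 56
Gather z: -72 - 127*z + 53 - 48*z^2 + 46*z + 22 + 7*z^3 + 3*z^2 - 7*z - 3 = 7*z^3 - 45*z^2 - 88*z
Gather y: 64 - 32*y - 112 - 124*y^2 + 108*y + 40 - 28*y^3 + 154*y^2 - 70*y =-28*y^3 + 30*y^2 + 6*y - 8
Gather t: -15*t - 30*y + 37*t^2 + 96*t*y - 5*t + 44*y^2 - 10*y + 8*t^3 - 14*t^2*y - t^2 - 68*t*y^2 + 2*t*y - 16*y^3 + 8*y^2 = 8*t^3 + t^2*(36 - 14*y) + t*(-68*y^2 + 98*y - 20) - 16*y^3 + 52*y^2 - 40*y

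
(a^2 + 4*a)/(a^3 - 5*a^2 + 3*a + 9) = a*(a + 4)/(a^3 - 5*a^2 + 3*a + 9)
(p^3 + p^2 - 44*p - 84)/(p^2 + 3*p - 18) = (p^2 - 5*p - 14)/(p - 3)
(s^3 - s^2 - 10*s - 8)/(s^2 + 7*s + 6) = (s^2 - 2*s - 8)/(s + 6)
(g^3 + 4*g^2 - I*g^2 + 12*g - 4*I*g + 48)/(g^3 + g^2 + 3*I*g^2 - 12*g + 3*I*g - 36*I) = (g - 4*I)/(g - 3)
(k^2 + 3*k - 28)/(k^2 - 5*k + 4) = (k + 7)/(k - 1)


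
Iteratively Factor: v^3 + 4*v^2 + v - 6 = (v + 2)*(v^2 + 2*v - 3) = (v + 2)*(v + 3)*(v - 1)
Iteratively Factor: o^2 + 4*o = (o)*(o + 4)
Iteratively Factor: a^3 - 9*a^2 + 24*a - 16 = (a - 1)*(a^2 - 8*a + 16) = (a - 4)*(a - 1)*(a - 4)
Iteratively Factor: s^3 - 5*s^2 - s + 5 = (s + 1)*(s^2 - 6*s + 5) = (s - 5)*(s + 1)*(s - 1)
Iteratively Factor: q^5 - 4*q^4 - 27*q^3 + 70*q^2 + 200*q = (q + 4)*(q^4 - 8*q^3 + 5*q^2 + 50*q) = q*(q + 4)*(q^3 - 8*q^2 + 5*q + 50) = q*(q - 5)*(q + 4)*(q^2 - 3*q - 10) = q*(q - 5)^2*(q + 4)*(q + 2)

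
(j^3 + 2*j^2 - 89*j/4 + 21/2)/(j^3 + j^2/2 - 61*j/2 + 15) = (j - 7/2)/(j - 5)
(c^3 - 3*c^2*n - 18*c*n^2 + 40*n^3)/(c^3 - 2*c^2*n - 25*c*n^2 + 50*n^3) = (c + 4*n)/(c + 5*n)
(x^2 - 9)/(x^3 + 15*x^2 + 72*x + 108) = (x - 3)/(x^2 + 12*x + 36)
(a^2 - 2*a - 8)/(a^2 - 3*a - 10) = (a - 4)/(a - 5)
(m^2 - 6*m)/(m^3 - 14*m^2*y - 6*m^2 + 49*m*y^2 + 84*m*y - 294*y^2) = m/(m^2 - 14*m*y + 49*y^2)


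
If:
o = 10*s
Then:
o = 10*s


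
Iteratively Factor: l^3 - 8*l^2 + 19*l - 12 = (l - 1)*(l^2 - 7*l + 12) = (l - 4)*(l - 1)*(l - 3)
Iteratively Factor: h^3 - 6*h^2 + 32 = (h + 2)*(h^2 - 8*h + 16) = (h - 4)*(h + 2)*(h - 4)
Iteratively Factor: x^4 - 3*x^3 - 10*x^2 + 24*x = (x - 2)*(x^3 - x^2 - 12*x) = x*(x - 2)*(x^2 - x - 12) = x*(x - 4)*(x - 2)*(x + 3)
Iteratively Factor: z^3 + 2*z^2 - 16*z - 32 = (z - 4)*(z^2 + 6*z + 8) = (z - 4)*(z + 4)*(z + 2)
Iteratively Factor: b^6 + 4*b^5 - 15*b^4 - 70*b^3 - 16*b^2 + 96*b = (b)*(b^5 + 4*b^4 - 15*b^3 - 70*b^2 - 16*b + 96) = b*(b + 4)*(b^4 - 15*b^2 - 10*b + 24) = b*(b - 1)*(b + 4)*(b^3 + b^2 - 14*b - 24) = b*(b - 1)*(b + 3)*(b + 4)*(b^2 - 2*b - 8) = b*(b - 4)*(b - 1)*(b + 3)*(b + 4)*(b + 2)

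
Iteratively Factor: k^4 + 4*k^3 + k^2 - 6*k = (k)*(k^3 + 4*k^2 + k - 6) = k*(k + 3)*(k^2 + k - 2) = k*(k + 2)*(k + 3)*(k - 1)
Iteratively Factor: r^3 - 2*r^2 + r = (r - 1)*(r^2 - r) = r*(r - 1)*(r - 1)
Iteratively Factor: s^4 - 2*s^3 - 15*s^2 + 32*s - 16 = (s + 4)*(s^3 - 6*s^2 + 9*s - 4) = (s - 1)*(s + 4)*(s^2 - 5*s + 4) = (s - 1)^2*(s + 4)*(s - 4)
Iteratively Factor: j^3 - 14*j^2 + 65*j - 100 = (j - 5)*(j^2 - 9*j + 20) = (j - 5)^2*(j - 4)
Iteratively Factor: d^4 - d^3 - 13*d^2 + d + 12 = (d + 3)*(d^3 - 4*d^2 - d + 4) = (d - 4)*(d + 3)*(d^2 - 1) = (d - 4)*(d + 1)*(d + 3)*(d - 1)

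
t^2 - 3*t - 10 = (t - 5)*(t + 2)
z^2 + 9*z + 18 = (z + 3)*(z + 6)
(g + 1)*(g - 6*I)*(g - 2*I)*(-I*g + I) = -I*g^4 - 8*g^3 + 13*I*g^2 + 8*g - 12*I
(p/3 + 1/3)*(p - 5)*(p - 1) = p^3/3 - 5*p^2/3 - p/3 + 5/3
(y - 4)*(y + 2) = y^2 - 2*y - 8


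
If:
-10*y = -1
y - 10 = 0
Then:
No Solution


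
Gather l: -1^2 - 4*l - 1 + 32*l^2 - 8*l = 32*l^2 - 12*l - 2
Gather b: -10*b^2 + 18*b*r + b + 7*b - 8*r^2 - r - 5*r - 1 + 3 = -10*b^2 + b*(18*r + 8) - 8*r^2 - 6*r + 2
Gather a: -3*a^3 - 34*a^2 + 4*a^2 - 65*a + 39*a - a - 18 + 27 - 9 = -3*a^3 - 30*a^2 - 27*a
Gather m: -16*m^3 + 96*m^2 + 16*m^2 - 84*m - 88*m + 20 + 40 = -16*m^3 + 112*m^2 - 172*m + 60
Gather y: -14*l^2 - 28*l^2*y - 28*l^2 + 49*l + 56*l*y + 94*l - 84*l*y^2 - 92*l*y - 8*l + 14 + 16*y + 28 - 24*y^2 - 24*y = -42*l^2 + 135*l + y^2*(-84*l - 24) + y*(-28*l^2 - 36*l - 8) + 42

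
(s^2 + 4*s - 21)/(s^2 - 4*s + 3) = (s + 7)/(s - 1)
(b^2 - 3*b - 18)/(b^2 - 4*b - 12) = (b + 3)/(b + 2)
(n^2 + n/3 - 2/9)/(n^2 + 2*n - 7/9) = (3*n + 2)/(3*n + 7)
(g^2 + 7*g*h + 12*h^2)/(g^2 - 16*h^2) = (g + 3*h)/(g - 4*h)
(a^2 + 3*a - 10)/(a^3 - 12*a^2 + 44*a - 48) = (a + 5)/(a^2 - 10*a + 24)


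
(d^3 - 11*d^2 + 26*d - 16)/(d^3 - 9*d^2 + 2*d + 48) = (d^2 - 3*d + 2)/(d^2 - d - 6)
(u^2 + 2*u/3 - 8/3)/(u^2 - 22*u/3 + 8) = (u + 2)/(u - 6)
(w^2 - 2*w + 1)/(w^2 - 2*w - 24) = (-w^2 + 2*w - 1)/(-w^2 + 2*w + 24)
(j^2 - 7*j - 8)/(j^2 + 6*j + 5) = (j - 8)/(j + 5)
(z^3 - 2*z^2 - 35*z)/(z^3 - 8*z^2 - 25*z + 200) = z*(z - 7)/(z^2 - 13*z + 40)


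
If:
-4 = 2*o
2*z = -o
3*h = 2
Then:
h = 2/3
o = -2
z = 1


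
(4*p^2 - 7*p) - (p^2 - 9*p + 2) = 3*p^2 + 2*p - 2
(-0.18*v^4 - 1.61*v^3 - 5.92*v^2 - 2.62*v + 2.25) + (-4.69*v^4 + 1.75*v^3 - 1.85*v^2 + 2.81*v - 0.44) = -4.87*v^4 + 0.14*v^3 - 7.77*v^2 + 0.19*v + 1.81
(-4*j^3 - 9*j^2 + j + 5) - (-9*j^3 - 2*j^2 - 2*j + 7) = 5*j^3 - 7*j^2 + 3*j - 2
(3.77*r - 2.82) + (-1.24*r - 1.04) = 2.53*r - 3.86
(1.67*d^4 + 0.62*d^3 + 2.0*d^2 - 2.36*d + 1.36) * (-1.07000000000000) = -1.7869*d^4 - 0.6634*d^3 - 2.14*d^2 + 2.5252*d - 1.4552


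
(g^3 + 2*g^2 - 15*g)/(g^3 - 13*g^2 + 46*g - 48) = g*(g + 5)/(g^2 - 10*g + 16)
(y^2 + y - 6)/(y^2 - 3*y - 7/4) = 4*(-y^2 - y + 6)/(-4*y^2 + 12*y + 7)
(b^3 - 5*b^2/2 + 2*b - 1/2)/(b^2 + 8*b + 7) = (2*b^3 - 5*b^2 + 4*b - 1)/(2*(b^2 + 8*b + 7))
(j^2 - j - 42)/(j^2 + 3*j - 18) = (j - 7)/(j - 3)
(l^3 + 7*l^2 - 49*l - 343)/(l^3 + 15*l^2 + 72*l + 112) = (l^2 - 49)/(l^2 + 8*l + 16)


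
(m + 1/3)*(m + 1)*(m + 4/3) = m^3 + 8*m^2/3 + 19*m/9 + 4/9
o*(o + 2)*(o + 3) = o^3 + 5*o^2 + 6*o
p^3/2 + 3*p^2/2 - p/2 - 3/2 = (p/2 + 1/2)*(p - 1)*(p + 3)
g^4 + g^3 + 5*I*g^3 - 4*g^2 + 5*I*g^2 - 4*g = g*(g + 1)*(g + I)*(g + 4*I)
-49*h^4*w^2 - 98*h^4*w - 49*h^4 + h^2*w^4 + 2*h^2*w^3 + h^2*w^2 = (-7*h + w)*(7*h + w)*(h*w + h)^2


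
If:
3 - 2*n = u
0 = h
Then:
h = 0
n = 3/2 - u/2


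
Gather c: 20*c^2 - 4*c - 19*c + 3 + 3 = 20*c^2 - 23*c + 6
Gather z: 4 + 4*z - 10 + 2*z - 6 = 6*z - 12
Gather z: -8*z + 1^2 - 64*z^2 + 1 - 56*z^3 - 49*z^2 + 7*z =-56*z^3 - 113*z^2 - z + 2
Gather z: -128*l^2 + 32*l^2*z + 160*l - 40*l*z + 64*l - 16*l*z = -128*l^2 + 224*l + z*(32*l^2 - 56*l)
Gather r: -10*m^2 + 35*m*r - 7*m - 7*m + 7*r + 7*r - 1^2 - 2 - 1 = -10*m^2 - 14*m + r*(35*m + 14) - 4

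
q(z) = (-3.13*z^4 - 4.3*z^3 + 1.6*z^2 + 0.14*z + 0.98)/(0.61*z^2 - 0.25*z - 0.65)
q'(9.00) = -101.32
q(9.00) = -506.10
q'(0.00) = 0.36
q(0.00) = -1.51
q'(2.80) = -33.56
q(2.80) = -79.50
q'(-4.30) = 35.49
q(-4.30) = -59.66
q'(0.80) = 30.74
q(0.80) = 2.98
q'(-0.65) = 60.41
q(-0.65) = -9.52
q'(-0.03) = 0.63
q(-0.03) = -1.52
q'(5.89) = -69.09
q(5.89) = -240.99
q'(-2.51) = 18.15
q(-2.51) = -11.92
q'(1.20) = 2985.08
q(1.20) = 146.21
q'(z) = (0.25 - 1.22*z)*(-3.13*z^4 - 4.3*z^3 + 1.6*z^2 + 0.14*z + 0.98)/(0.61*z^2 - 0.25*z - 0.65)^2 + (-12.52*z^3 - 12.9*z^2 + 3.2*z + 0.14)/(0.61*z^2 - 0.25*z - 0.65)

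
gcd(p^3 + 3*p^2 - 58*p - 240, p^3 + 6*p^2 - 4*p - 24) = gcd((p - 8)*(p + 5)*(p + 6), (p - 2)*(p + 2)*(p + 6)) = p + 6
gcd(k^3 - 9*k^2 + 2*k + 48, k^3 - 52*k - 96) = k^2 - 6*k - 16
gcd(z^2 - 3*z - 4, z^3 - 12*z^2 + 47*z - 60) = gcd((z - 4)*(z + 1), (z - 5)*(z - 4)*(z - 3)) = z - 4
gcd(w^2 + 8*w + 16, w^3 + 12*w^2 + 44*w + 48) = w + 4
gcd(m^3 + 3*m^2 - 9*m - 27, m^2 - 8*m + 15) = m - 3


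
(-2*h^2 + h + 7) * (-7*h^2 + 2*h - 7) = 14*h^4 - 11*h^3 - 33*h^2 + 7*h - 49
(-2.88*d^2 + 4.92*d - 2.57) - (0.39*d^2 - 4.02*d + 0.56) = -3.27*d^2 + 8.94*d - 3.13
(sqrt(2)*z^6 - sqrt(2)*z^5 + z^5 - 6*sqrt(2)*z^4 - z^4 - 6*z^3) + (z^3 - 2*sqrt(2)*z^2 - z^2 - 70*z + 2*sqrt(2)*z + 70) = sqrt(2)*z^6 - sqrt(2)*z^5 + z^5 - 6*sqrt(2)*z^4 - z^4 - 5*z^3 - 2*sqrt(2)*z^2 - z^2 - 70*z + 2*sqrt(2)*z + 70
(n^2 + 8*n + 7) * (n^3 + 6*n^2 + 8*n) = n^5 + 14*n^4 + 63*n^3 + 106*n^2 + 56*n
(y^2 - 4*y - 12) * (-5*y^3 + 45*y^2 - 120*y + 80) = -5*y^5 + 65*y^4 - 240*y^3 + 20*y^2 + 1120*y - 960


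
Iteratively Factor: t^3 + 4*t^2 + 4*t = (t + 2)*(t^2 + 2*t) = t*(t + 2)*(t + 2)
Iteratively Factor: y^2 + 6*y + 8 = (y + 4)*(y + 2)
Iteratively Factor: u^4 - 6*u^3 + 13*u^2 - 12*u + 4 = (u - 2)*(u^3 - 4*u^2 + 5*u - 2) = (u - 2)*(u - 1)*(u^2 - 3*u + 2) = (u - 2)*(u - 1)^2*(u - 2)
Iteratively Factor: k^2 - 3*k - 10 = (k - 5)*(k + 2)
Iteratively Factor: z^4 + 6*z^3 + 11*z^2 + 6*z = (z + 1)*(z^3 + 5*z^2 + 6*z) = (z + 1)*(z + 2)*(z^2 + 3*z) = (z + 1)*(z + 2)*(z + 3)*(z)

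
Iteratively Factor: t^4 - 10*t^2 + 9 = (t - 1)*(t^3 + t^2 - 9*t - 9) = (t - 3)*(t - 1)*(t^2 + 4*t + 3) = (t - 3)*(t - 1)*(t + 1)*(t + 3)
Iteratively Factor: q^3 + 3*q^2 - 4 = (q - 1)*(q^2 + 4*q + 4) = (q - 1)*(q + 2)*(q + 2)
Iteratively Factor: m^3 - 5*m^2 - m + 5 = (m + 1)*(m^2 - 6*m + 5) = (m - 1)*(m + 1)*(m - 5)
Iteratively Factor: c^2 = (c)*(c)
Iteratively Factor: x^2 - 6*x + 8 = (x - 4)*(x - 2)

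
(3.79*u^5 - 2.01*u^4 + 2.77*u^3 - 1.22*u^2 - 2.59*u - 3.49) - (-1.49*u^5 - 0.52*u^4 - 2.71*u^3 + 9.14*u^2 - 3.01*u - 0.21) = 5.28*u^5 - 1.49*u^4 + 5.48*u^3 - 10.36*u^2 + 0.42*u - 3.28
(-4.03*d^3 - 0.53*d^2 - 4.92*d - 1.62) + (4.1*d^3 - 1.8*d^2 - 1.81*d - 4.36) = 0.0699999999999994*d^3 - 2.33*d^2 - 6.73*d - 5.98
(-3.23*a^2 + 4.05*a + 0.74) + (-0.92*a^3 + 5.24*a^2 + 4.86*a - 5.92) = -0.92*a^3 + 2.01*a^2 + 8.91*a - 5.18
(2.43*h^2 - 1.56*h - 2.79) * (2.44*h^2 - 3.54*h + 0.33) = 5.9292*h^4 - 12.4086*h^3 - 0.4833*h^2 + 9.3618*h - 0.9207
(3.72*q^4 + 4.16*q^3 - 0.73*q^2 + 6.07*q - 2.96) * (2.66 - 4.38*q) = -16.2936*q^5 - 8.3256*q^4 + 14.263*q^3 - 28.5284*q^2 + 29.111*q - 7.8736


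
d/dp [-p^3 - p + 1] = -3*p^2 - 1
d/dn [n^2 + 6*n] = 2*n + 6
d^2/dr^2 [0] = 0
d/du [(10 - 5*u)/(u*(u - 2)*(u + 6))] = 10*(u + 3)/(u^2*(u + 6)^2)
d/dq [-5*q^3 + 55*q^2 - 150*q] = -15*q^2 + 110*q - 150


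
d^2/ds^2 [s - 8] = 0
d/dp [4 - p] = -1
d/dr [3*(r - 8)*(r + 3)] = 6*r - 15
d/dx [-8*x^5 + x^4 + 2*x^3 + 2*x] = -40*x^4 + 4*x^3 + 6*x^2 + 2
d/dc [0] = 0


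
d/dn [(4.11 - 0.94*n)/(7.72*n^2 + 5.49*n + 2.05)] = (7.2568*n^2 - 63.4584*n - 24.4909)/(59.5984*n^4 + 84.7656*n^3 + 61.7921*n^2 + 22.509*n + 4.2025)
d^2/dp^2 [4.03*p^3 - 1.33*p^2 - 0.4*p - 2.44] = 24.18*p - 2.66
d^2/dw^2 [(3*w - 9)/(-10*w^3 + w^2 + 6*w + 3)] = 6*(4*(w - 3)*(-15*w^2 + w + 3)^2 + (30*w^2 - 2*w + (w - 3)*(30*w - 1) - 6)*(-10*w^3 + w^2 + 6*w + 3))/(-10*w^3 + w^2 + 6*w + 3)^3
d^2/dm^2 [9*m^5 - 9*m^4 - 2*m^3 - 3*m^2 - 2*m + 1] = 180*m^3 - 108*m^2 - 12*m - 6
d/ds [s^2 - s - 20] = 2*s - 1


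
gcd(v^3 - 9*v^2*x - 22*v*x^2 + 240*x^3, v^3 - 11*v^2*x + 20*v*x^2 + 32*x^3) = -v + 8*x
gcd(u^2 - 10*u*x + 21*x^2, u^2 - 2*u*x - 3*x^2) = -u + 3*x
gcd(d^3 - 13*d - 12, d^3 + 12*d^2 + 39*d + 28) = d + 1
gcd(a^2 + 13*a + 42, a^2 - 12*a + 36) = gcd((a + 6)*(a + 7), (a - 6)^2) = 1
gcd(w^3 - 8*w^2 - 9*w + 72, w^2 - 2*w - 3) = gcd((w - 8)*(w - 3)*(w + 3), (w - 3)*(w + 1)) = w - 3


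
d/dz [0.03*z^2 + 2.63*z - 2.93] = 0.06*z + 2.63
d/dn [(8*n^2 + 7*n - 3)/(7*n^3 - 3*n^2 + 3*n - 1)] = 2*(-28*n^4 - 49*n^3 + 54*n^2 - 17*n + 1)/(49*n^6 - 42*n^5 + 51*n^4 - 32*n^3 + 15*n^2 - 6*n + 1)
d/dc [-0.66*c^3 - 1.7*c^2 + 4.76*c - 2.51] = -1.98*c^2 - 3.4*c + 4.76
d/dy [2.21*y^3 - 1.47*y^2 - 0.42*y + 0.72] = 6.63*y^2 - 2.94*y - 0.42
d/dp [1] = 0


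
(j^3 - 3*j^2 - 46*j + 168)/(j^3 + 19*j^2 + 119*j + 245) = (j^2 - 10*j + 24)/(j^2 + 12*j + 35)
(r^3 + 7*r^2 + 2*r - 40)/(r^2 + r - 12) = (r^2 + 3*r - 10)/(r - 3)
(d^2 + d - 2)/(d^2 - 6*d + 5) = (d + 2)/(d - 5)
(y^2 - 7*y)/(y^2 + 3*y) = (y - 7)/(y + 3)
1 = 1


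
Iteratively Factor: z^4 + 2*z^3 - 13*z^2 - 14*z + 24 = (z - 3)*(z^3 + 5*z^2 + 2*z - 8) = (z - 3)*(z - 1)*(z^2 + 6*z + 8) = (z - 3)*(z - 1)*(z + 2)*(z + 4)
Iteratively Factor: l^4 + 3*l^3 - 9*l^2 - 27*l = (l)*(l^3 + 3*l^2 - 9*l - 27) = l*(l - 3)*(l^2 + 6*l + 9) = l*(l - 3)*(l + 3)*(l + 3)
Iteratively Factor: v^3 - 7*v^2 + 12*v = (v - 4)*(v^2 - 3*v) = v*(v - 4)*(v - 3)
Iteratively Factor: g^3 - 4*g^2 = (g)*(g^2 - 4*g) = g*(g - 4)*(g)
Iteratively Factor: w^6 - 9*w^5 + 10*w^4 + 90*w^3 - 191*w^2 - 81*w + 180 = (w + 1)*(w^5 - 10*w^4 + 20*w^3 + 70*w^2 - 261*w + 180) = (w - 4)*(w + 1)*(w^4 - 6*w^3 - 4*w^2 + 54*w - 45) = (w - 5)*(w - 4)*(w + 1)*(w^3 - w^2 - 9*w + 9) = (w - 5)*(w - 4)*(w + 1)*(w + 3)*(w^2 - 4*w + 3) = (w - 5)*(w - 4)*(w - 1)*(w + 1)*(w + 3)*(w - 3)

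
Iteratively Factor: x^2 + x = (x + 1)*(x)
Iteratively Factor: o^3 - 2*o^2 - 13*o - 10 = (o - 5)*(o^2 + 3*o + 2) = (o - 5)*(o + 2)*(o + 1)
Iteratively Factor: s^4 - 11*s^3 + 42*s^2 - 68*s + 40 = (s - 2)*(s^3 - 9*s^2 + 24*s - 20) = (s - 2)^2*(s^2 - 7*s + 10) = (s - 5)*(s - 2)^2*(s - 2)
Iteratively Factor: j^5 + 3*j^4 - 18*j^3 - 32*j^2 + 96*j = (j - 2)*(j^4 + 5*j^3 - 8*j^2 - 48*j) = (j - 2)*(j + 4)*(j^3 + j^2 - 12*j) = (j - 2)*(j + 4)^2*(j^2 - 3*j) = (j - 3)*(j - 2)*(j + 4)^2*(j)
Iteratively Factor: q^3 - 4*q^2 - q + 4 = (q + 1)*(q^2 - 5*q + 4) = (q - 4)*(q + 1)*(q - 1)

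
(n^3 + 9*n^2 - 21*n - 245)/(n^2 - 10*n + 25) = (n^2 + 14*n + 49)/(n - 5)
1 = 1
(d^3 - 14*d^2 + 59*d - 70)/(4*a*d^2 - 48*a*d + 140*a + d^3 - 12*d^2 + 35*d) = (d - 2)/(4*a + d)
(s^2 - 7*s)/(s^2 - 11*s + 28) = s/(s - 4)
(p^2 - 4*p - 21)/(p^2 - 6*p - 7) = (p + 3)/(p + 1)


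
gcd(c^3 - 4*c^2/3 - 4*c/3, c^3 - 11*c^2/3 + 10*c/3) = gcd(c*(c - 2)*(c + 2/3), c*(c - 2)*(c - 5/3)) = c^2 - 2*c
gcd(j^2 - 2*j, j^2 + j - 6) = j - 2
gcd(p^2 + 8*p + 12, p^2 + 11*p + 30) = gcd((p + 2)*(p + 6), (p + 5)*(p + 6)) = p + 6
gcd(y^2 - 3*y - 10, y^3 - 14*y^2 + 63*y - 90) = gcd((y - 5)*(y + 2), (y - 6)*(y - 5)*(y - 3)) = y - 5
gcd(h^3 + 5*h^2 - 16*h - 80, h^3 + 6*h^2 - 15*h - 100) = h^2 + h - 20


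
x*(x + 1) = x^2 + x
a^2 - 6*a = a*(a - 6)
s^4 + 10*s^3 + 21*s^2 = s^2*(s + 3)*(s + 7)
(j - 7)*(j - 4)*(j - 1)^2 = j^4 - 13*j^3 + 51*j^2 - 67*j + 28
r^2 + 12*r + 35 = (r + 5)*(r + 7)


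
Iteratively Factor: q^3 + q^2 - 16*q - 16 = (q - 4)*(q^2 + 5*q + 4) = (q - 4)*(q + 1)*(q + 4)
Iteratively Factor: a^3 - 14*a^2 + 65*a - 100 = (a - 5)*(a^2 - 9*a + 20) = (a - 5)^2*(a - 4)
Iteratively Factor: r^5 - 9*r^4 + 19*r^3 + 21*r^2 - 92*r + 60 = (r + 2)*(r^4 - 11*r^3 + 41*r^2 - 61*r + 30) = (r - 5)*(r + 2)*(r^3 - 6*r^2 + 11*r - 6) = (r - 5)*(r - 1)*(r + 2)*(r^2 - 5*r + 6) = (r - 5)*(r - 2)*(r - 1)*(r + 2)*(r - 3)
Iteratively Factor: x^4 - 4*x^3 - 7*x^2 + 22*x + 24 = (x + 2)*(x^3 - 6*x^2 + 5*x + 12) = (x - 3)*(x + 2)*(x^2 - 3*x - 4) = (x - 3)*(x + 1)*(x + 2)*(x - 4)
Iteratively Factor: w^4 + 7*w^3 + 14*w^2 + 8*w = (w + 4)*(w^3 + 3*w^2 + 2*w) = w*(w + 4)*(w^2 + 3*w + 2) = w*(w + 2)*(w + 4)*(w + 1)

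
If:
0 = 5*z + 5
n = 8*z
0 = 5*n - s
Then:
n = -8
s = -40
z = -1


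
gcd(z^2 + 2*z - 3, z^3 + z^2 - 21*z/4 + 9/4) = z + 3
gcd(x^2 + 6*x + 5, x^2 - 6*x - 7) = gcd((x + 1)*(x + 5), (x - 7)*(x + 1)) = x + 1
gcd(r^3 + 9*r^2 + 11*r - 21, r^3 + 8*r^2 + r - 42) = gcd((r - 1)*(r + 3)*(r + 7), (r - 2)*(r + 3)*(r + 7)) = r^2 + 10*r + 21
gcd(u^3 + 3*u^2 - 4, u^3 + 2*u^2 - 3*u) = u - 1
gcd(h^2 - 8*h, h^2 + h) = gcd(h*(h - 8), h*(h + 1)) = h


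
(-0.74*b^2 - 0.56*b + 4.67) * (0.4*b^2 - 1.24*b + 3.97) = -0.296*b^4 + 0.6936*b^3 - 0.3754*b^2 - 8.014*b + 18.5399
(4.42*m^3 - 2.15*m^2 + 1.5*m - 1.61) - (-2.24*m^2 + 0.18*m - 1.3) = 4.42*m^3 + 0.0900000000000003*m^2 + 1.32*m - 0.31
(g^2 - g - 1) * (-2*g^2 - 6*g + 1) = -2*g^4 - 4*g^3 + 9*g^2 + 5*g - 1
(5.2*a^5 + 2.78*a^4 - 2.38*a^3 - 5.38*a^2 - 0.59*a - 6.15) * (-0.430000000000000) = -2.236*a^5 - 1.1954*a^4 + 1.0234*a^3 + 2.3134*a^2 + 0.2537*a + 2.6445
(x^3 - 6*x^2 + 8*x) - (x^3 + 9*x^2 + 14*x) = -15*x^2 - 6*x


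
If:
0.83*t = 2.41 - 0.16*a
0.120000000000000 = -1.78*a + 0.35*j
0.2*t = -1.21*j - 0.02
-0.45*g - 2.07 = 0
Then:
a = -0.17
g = -4.60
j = -0.50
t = 2.94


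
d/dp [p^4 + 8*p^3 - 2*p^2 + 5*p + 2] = 4*p^3 + 24*p^2 - 4*p + 5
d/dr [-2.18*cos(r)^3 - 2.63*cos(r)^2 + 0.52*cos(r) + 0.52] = (6.54*cos(r)^2 + 5.26*cos(r) - 0.52)*sin(r)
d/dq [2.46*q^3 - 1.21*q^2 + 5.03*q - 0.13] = 7.38*q^2 - 2.42*q + 5.03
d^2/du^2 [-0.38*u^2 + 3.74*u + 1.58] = -0.760000000000000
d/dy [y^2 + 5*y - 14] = 2*y + 5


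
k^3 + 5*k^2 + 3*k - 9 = (k - 1)*(k + 3)^2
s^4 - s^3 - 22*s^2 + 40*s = s*(s - 4)*(s - 2)*(s + 5)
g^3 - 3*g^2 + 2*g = g*(g - 2)*(g - 1)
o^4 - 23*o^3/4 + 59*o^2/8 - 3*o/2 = o*(o - 4)*(o - 3/2)*(o - 1/4)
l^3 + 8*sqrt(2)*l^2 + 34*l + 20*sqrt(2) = (l + sqrt(2))*(l + 2*sqrt(2))*(l + 5*sqrt(2))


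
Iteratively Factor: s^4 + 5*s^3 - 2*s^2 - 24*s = (s - 2)*(s^3 + 7*s^2 + 12*s) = (s - 2)*(s + 3)*(s^2 + 4*s) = (s - 2)*(s + 3)*(s + 4)*(s)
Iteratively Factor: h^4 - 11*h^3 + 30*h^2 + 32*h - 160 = (h - 4)*(h^3 - 7*h^2 + 2*h + 40) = (h - 4)^2*(h^2 - 3*h - 10) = (h - 4)^2*(h + 2)*(h - 5)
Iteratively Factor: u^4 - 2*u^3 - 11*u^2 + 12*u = (u + 3)*(u^3 - 5*u^2 + 4*u) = (u - 4)*(u + 3)*(u^2 - u) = (u - 4)*(u - 1)*(u + 3)*(u)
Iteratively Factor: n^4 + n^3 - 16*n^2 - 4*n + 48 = (n + 2)*(n^3 - n^2 - 14*n + 24) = (n - 3)*(n + 2)*(n^2 + 2*n - 8) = (n - 3)*(n - 2)*(n + 2)*(n + 4)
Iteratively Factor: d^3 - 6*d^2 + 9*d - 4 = (d - 4)*(d^2 - 2*d + 1) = (d - 4)*(d - 1)*(d - 1)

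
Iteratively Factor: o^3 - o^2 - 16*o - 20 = (o - 5)*(o^2 + 4*o + 4) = (o - 5)*(o + 2)*(o + 2)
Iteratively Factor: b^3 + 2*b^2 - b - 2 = (b - 1)*(b^2 + 3*b + 2) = (b - 1)*(b + 2)*(b + 1)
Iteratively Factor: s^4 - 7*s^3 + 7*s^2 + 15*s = (s + 1)*(s^3 - 8*s^2 + 15*s) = (s - 5)*(s + 1)*(s^2 - 3*s) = (s - 5)*(s - 3)*(s + 1)*(s)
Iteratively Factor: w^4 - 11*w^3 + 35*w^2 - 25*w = (w - 5)*(w^3 - 6*w^2 + 5*w) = (w - 5)*(w - 1)*(w^2 - 5*w) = (w - 5)^2*(w - 1)*(w)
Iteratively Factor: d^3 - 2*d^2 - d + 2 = (d - 1)*(d^2 - d - 2) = (d - 2)*(d - 1)*(d + 1)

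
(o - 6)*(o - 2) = o^2 - 8*o + 12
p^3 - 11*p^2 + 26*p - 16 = (p - 8)*(p - 2)*(p - 1)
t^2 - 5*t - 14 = (t - 7)*(t + 2)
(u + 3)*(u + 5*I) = u^2 + 3*u + 5*I*u + 15*I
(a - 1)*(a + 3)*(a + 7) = a^3 + 9*a^2 + 11*a - 21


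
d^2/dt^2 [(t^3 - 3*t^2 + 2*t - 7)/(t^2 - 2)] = 2*(4*t^3 - 39*t^2 + 24*t - 26)/(t^6 - 6*t^4 + 12*t^2 - 8)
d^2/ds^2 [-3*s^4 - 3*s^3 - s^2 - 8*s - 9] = -36*s^2 - 18*s - 2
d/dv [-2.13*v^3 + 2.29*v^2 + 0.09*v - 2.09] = -6.39*v^2 + 4.58*v + 0.09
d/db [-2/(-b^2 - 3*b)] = 2*(-2*b - 3)/(b^2*(b + 3)^2)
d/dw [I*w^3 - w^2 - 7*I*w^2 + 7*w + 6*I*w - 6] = 3*I*w^2 - 2*w - 14*I*w + 7 + 6*I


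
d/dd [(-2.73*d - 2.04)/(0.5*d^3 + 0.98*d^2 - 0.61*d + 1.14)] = (2.73*d^3 + 5.7354*d^2 + 3.9984*d - 4.3566)/(0.25*d^6 + 0.98*d^5 + 0.3504*d^4 - 0.0556000000000001*d^3 + 2.6065*d^2 - 1.3908*d + 1.2996)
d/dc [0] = 0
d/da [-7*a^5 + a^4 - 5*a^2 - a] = -35*a^4 + 4*a^3 - 10*a - 1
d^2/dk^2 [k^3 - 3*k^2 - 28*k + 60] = 6*k - 6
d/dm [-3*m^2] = -6*m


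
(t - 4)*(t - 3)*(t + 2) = t^3 - 5*t^2 - 2*t + 24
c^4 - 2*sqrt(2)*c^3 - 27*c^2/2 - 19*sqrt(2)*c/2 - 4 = (c - 4*sqrt(2))*(c + sqrt(2)/2)^2*(c + sqrt(2))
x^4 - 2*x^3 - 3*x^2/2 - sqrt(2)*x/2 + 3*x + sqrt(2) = (x - 2)*(x - sqrt(2))*(x + sqrt(2)/2)^2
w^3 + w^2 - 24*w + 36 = (w - 3)*(w - 2)*(w + 6)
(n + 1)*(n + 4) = n^2 + 5*n + 4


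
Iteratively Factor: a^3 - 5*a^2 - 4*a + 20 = (a - 2)*(a^2 - 3*a - 10) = (a - 5)*(a - 2)*(a + 2)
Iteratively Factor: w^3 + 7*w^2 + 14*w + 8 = (w + 4)*(w^2 + 3*w + 2) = (w + 1)*(w + 4)*(w + 2)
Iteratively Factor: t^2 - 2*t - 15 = (t + 3)*(t - 5)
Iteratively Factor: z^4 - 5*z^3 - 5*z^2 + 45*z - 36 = (z - 1)*(z^3 - 4*z^2 - 9*z + 36) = (z - 4)*(z - 1)*(z^2 - 9) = (z - 4)*(z - 3)*(z - 1)*(z + 3)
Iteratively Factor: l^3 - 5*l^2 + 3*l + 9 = (l - 3)*(l^2 - 2*l - 3) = (l - 3)^2*(l + 1)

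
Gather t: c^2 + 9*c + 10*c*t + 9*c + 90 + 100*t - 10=c^2 + 18*c + t*(10*c + 100) + 80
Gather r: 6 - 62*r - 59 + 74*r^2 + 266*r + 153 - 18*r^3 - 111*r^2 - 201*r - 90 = -18*r^3 - 37*r^2 + 3*r + 10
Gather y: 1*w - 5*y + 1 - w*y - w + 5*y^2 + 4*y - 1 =5*y^2 + y*(-w - 1)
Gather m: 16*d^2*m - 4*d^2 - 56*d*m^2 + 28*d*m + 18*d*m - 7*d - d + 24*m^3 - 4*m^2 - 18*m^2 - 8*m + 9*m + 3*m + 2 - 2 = -4*d^2 - 8*d + 24*m^3 + m^2*(-56*d - 22) + m*(16*d^2 + 46*d + 4)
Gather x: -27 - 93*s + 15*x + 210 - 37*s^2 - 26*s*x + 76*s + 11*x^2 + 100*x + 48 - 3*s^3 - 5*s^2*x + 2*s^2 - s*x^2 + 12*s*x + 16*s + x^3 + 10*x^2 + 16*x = -3*s^3 - 35*s^2 - s + x^3 + x^2*(21 - s) + x*(-5*s^2 - 14*s + 131) + 231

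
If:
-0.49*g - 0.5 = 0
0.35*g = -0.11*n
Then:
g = -1.02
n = 3.25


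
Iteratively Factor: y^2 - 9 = (y + 3)*(y - 3)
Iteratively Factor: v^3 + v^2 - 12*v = (v - 3)*(v^2 + 4*v) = (v - 3)*(v + 4)*(v)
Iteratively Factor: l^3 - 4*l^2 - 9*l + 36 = (l - 4)*(l^2 - 9) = (l - 4)*(l - 3)*(l + 3)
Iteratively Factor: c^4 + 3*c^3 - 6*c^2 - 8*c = (c)*(c^3 + 3*c^2 - 6*c - 8) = c*(c + 4)*(c^2 - c - 2) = c*(c - 2)*(c + 4)*(c + 1)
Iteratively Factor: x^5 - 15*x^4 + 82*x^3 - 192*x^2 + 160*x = (x)*(x^4 - 15*x^3 + 82*x^2 - 192*x + 160) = x*(x - 5)*(x^3 - 10*x^2 + 32*x - 32) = x*(x - 5)*(x - 4)*(x^2 - 6*x + 8) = x*(x - 5)*(x - 4)^2*(x - 2)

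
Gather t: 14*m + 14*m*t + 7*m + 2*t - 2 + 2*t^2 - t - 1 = 21*m + 2*t^2 + t*(14*m + 1) - 3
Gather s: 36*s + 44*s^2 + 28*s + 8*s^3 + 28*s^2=8*s^3 + 72*s^2 + 64*s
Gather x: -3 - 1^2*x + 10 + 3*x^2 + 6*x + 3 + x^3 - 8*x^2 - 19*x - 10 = x^3 - 5*x^2 - 14*x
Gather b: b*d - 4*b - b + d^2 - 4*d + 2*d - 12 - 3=b*(d - 5) + d^2 - 2*d - 15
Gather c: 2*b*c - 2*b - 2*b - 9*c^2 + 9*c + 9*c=-4*b - 9*c^2 + c*(2*b + 18)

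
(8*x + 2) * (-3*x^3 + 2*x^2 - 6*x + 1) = -24*x^4 + 10*x^3 - 44*x^2 - 4*x + 2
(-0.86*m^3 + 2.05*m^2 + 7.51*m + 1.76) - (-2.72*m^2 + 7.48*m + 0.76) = -0.86*m^3 + 4.77*m^2 + 0.0299999999999994*m + 1.0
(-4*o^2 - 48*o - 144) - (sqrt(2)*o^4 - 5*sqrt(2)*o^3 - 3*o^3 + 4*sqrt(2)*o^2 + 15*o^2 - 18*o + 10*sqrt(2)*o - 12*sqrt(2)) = -sqrt(2)*o^4 + 3*o^3 + 5*sqrt(2)*o^3 - 19*o^2 - 4*sqrt(2)*o^2 - 30*o - 10*sqrt(2)*o - 144 + 12*sqrt(2)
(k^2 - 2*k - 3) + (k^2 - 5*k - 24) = 2*k^2 - 7*k - 27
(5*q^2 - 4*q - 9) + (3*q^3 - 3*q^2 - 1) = 3*q^3 + 2*q^2 - 4*q - 10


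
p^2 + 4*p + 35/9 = (p + 5/3)*(p + 7/3)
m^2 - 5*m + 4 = (m - 4)*(m - 1)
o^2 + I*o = o*(o + I)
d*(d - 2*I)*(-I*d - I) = -I*d^3 - 2*d^2 - I*d^2 - 2*d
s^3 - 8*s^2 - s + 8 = (s - 8)*(s - 1)*(s + 1)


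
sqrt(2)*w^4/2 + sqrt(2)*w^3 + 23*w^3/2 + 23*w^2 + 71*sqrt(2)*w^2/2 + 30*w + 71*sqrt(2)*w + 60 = (w + 2)*(w + 5*sqrt(2))*(w + 6*sqrt(2))*(sqrt(2)*w/2 + 1/2)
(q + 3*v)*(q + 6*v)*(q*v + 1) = q^3*v + 9*q^2*v^2 + q^2 + 18*q*v^3 + 9*q*v + 18*v^2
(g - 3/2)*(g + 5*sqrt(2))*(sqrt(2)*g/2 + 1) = sqrt(2)*g^3/2 - 3*sqrt(2)*g^2/4 + 6*g^2 - 9*g + 5*sqrt(2)*g - 15*sqrt(2)/2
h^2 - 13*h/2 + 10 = (h - 4)*(h - 5/2)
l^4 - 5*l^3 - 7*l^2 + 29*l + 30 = (l - 5)*(l - 3)*(l + 1)*(l + 2)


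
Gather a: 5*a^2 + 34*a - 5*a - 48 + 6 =5*a^2 + 29*a - 42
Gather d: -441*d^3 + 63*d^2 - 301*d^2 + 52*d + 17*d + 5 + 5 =-441*d^3 - 238*d^2 + 69*d + 10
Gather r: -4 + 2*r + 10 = 2*r + 6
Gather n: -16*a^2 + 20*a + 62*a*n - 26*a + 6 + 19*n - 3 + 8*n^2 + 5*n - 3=-16*a^2 - 6*a + 8*n^2 + n*(62*a + 24)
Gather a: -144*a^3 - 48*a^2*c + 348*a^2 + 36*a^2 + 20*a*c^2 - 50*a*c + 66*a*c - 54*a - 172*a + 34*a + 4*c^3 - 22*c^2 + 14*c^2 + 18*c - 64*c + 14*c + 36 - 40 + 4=-144*a^3 + a^2*(384 - 48*c) + a*(20*c^2 + 16*c - 192) + 4*c^3 - 8*c^2 - 32*c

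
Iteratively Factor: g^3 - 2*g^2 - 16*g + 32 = (g - 4)*(g^2 + 2*g - 8) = (g - 4)*(g + 4)*(g - 2)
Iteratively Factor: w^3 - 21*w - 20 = (w - 5)*(w^2 + 5*w + 4) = (w - 5)*(w + 1)*(w + 4)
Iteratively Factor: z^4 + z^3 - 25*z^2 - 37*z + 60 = (z - 1)*(z^3 + 2*z^2 - 23*z - 60) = (z - 1)*(z + 4)*(z^2 - 2*z - 15) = (z - 1)*(z + 3)*(z + 4)*(z - 5)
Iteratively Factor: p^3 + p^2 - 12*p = (p - 3)*(p^2 + 4*p) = (p - 3)*(p + 4)*(p)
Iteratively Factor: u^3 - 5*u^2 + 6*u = (u - 2)*(u^2 - 3*u) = u*(u - 2)*(u - 3)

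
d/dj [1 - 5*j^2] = -10*j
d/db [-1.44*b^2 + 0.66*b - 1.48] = 0.66 - 2.88*b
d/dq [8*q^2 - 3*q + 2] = 16*q - 3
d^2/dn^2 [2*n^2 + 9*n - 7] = 4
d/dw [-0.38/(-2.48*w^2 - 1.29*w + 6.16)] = (-1.8848*w - 0.4902)/(2.48*w^2 + 1.29*w - 6.16)^2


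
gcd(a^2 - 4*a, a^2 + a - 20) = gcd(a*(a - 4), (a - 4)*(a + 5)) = a - 4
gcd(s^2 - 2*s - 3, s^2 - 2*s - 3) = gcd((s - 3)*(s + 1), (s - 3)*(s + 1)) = s^2 - 2*s - 3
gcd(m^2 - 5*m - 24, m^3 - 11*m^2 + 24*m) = m - 8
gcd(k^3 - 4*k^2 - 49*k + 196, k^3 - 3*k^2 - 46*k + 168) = k^2 + 3*k - 28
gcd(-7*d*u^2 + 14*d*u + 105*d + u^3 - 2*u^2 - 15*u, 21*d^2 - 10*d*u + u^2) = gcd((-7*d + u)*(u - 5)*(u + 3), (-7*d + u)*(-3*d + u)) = -7*d + u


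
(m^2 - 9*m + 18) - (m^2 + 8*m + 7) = 11 - 17*m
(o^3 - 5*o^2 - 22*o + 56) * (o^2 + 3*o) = o^5 - 2*o^4 - 37*o^3 - 10*o^2 + 168*o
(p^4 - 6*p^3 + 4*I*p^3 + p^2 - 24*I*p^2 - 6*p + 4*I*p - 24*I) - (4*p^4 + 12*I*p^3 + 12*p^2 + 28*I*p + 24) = -3*p^4 - 6*p^3 - 8*I*p^3 - 11*p^2 - 24*I*p^2 - 6*p - 24*I*p - 24 - 24*I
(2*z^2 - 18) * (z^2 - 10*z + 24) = 2*z^4 - 20*z^3 + 30*z^2 + 180*z - 432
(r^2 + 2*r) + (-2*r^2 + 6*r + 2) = -r^2 + 8*r + 2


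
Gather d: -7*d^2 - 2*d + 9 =-7*d^2 - 2*d + 9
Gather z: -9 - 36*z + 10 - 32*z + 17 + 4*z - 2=16 - 64*z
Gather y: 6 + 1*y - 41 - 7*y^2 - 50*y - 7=-7*y^2 - 49*y - 42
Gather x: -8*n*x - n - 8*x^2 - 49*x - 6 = -n - 8*x^2 + x*(-8*n - 49) - 6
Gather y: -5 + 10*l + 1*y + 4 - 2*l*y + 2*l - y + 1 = -2*l*y + 12*l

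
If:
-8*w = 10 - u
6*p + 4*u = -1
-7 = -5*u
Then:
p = -11/10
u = 7/5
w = -43/40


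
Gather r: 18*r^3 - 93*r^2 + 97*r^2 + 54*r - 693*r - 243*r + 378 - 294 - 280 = 18*r^3 + 4*r^2 - 882*r - 196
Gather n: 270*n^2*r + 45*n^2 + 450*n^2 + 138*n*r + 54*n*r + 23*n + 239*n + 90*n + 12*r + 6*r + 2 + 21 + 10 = n^2*(270*r + 495) + n*(192*r + 352) + 18*r + 33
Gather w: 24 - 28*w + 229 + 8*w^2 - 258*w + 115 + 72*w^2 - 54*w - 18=80*w^2 - 340*w + 350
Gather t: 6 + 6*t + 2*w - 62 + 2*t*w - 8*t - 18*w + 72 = t*(2*w - 2) - 16*w + 16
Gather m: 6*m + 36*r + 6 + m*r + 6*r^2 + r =m*(r + 6) + 6*r^2 + 37*r + 6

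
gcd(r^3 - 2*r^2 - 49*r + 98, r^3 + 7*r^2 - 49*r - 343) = r^2 - 49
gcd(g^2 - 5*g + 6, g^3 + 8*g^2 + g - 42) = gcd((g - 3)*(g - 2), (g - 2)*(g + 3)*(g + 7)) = g - 2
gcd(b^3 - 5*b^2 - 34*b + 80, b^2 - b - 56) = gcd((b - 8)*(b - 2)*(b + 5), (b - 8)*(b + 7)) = b - 8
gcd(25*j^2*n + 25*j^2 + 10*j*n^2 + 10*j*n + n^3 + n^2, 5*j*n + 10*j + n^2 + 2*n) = 5*j + n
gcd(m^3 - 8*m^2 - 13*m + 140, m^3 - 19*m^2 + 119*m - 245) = m^2 - 12*m + 35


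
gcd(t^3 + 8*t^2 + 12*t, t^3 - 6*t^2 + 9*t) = t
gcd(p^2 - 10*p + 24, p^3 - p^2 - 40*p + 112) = p - 4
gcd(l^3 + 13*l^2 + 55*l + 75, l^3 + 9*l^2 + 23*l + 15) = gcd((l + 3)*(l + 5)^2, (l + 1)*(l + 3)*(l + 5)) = l^2 + 8*l + 15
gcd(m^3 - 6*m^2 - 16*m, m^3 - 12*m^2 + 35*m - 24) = m - 8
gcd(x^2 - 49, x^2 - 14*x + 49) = x - 7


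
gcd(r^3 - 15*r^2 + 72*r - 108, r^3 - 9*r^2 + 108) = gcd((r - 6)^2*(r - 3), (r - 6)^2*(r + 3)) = r^2 - 12*r + 36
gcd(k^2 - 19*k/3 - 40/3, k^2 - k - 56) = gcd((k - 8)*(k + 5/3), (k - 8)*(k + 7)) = k - 8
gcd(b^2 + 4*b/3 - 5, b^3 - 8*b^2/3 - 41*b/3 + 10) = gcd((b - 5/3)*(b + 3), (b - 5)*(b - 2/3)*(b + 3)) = b + 3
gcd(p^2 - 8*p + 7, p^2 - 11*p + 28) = p - 7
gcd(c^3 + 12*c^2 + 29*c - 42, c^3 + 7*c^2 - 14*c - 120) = c + 6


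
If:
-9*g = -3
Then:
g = 1/3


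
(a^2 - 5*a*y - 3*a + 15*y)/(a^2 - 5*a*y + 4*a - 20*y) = (a - 3)/(a + 4)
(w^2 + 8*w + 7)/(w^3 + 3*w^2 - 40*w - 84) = (w + 1)/(w^2 - 4*w - 12)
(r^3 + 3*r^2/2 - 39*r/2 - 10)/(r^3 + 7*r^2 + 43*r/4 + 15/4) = 2*(r - 4)/(2*r + 3)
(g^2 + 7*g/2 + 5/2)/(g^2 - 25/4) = 2*(g + 1)/(2*g - 5)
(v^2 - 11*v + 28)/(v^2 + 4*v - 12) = (v^2 - 11*v + 28)/(v^2 + 4*v - 12)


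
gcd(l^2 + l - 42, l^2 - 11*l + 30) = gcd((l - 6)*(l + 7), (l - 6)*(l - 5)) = l - 6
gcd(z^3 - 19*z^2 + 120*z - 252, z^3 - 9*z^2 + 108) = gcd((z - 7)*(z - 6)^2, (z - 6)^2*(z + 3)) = z^2 - 12*z + 36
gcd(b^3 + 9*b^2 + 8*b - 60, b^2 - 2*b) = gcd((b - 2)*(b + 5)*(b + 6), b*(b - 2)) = b - 2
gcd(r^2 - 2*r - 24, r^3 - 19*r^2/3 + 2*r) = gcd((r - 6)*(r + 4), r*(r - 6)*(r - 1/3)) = r - 6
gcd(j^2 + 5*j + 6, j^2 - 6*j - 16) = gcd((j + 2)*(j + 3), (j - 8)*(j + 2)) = j + 2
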